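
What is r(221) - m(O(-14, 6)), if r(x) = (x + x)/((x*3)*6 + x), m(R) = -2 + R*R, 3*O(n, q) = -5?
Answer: -115/171 ≈ -0.67251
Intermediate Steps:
O(n, q) = -5/3 (O(n, q) = (1/3)*(-5) = -5/3)
m(R) = -2 + R**2
r(x) = 2/19 (r(x) = (2*x)/((3*x)*6 + x) = (2*x)/(18*x + x) = (2*x)/((19*x)) = (2*x)*(1/(19*x)) = 2/19)
r(221) - m(O(-14, 6)) = 2/19 - (-2 + (-5/3)**2) = 2/19 - (-2 + 25/9) = 2/19 - 1*7/9 = 2/19 - 7/9 = -115/171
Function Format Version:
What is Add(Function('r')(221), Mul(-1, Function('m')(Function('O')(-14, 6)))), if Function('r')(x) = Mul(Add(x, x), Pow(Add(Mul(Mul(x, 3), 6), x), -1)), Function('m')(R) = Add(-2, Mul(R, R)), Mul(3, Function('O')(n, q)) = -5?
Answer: Rational(-115, 171) ≈ -0.67251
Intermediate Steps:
Function('O')(n, q) = Rational(-5, 3) (Function('O')(n, q) = Mul(Rational(1, 3), -5) = Rational(-5, 3))
Function('m')(R) = Add(-2, Pow(R, 2))
Function('r')(x) = Rational(2, 19) (Function('r')(x) = Mul(Mul(2, x), Pow(Add(Mul(Mul(3, x), 6), x), -1)) = Mul(Mul(2, x), Pow(Add(Mul(18, x), x), -1)) = Mul(Mul(2, x), Pow(Mul(19, x), -1)) = Mul(Mul(2, x), Mul(Rational(1, 19), Pow(x, -1))) = Rational(2, 19))
Add(Function('r')(221), Mul(-1, Function('m')(Function('O')(-14, 6)))) = Add(Rational(2, 19), Mul(-1, Add(-2, Pow(Rational(-5, 3), 2)))) = Add(Rational(2, 19), Mul(-1, Add(-2, Rational(25, 9)))) = Add(Rational(2, 19), Mul(-1, Rational(7, 9))) = Add(Rational(2, 19), Rational(-7, 9)) = Rational(-115, 171)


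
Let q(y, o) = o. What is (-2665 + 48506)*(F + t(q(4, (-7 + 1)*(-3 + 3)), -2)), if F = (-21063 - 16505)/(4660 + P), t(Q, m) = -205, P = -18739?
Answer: -130583910307/14079 ≈ -9.2751e+6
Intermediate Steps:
F = 37568/14079 (F = (-21063 - 16505)/(4660 - 18739) = -37568/(-14079) = -37568*(-1/14079) = 37568/14079 ≈ 2.6684)
(-2665 + 48506)*(F + t(q(4, (-7 + 1)*(-3 + 3)), -2)) = (-2665 + 48506)*(37568/14079 - 205) = 45841*(-2848627/14079) = -130583910307/14079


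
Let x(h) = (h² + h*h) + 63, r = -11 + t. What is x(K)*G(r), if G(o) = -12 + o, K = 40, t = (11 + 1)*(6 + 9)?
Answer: 512291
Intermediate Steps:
t = 180 (t = 12*15 = 180)
r = 169 (r = -11 + 180 = 169)
x(h) = 63 + 2*h² (x(h) = (h² + h²) + 63 = 2*h² + 63 = 63 + 2*h²)
x(K)*G(r) = (63 + 2*40²)*(-12 + 169) = (63 + 2*1600)*157 = (63 + 3200)*157 = 3263*157 = 512291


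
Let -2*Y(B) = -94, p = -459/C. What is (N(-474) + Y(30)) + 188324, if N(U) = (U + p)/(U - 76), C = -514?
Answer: 4841156807/25700 ≈ 1.8837e+5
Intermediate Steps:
p = 459/514 (p = -459/(-514) = -459*(-1/514) = 459/514 ≈ 0.89300)
Y(B) = 47 (Y(B) = -½*(-94) = 47)
N(U) = (459/514 + U)/(-76 + U) (N(U) = (U + 459/514)/(U - 76) = (459/514 + U)/(-76 + U))
(N(-474) + Y(30)) + 188324 = ((459/514 - 474)/(-76 - 474) + 47) + 188324 = (-243177/514/(-550) + 47) + 188324 = (-1/550*(-243177/514) + 47) + 188324 = (22107/25700 + 47) + 188324 = 1230007/25700 + 188324 = 4841156807/25700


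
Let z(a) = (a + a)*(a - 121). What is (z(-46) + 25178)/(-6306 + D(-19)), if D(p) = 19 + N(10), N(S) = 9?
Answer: -20271/3139 ≈ -6.4578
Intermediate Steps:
D(p) = 28 (D(p) = 19 + 9 = 28)
z(a) = 2*a*(-121 + a) (z(a) = (2*a)*(-121 + a) = 2*a*(-121 + a))
(z(-46) + 25178)/(-6306 + D(-19)) = (2*(-46)*(-121 - 46) + 25178)/(-6306 + 28) = (2*(-46)*(-167) + 25178)/(-6278) = (15364 + 25178)*(-1/6278) = 40542*(-1/6278) = -20271/3139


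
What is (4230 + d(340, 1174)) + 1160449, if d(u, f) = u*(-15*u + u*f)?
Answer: 135145079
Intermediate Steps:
d(u, f) = u*(-15*u + f*u)
(4230 + d(340, 1174)) + 1160449 = (4230 + 340²*(-15 + 1174)) + 1160449 = (4230 + 115600*1159) + 1160449 = (4230 + 133980400) + 1160449 = 133984630 + 1160449 = 135145079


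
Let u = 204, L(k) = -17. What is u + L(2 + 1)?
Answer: 187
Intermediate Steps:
u + L(2 + 1) = 204 - 17 = 187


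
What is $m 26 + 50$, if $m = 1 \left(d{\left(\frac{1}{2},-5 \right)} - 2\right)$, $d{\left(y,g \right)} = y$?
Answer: $11$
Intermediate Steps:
$m = - \frac{3}{2}$ ($m = 1 \left(\frac{1}{2} - 2\right) = 1 \left(- \frac{3}{2}\right) = - \frac{3}{2} \approx -1.5$)
$m 26 + 50 = \left(- \frac{3}{2}\right) 26 + 50 = -39 + 50 = 11$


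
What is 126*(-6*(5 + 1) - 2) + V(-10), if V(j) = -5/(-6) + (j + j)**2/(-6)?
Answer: -29123/6 ≈ -4853.8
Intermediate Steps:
V(j) = 5/6 - 2*j**2/3 (V(j) = -5*(-1/6) + (2*j)**2*(-1/6) = 5/6 + (4*j**2)*(-1/6) = 5/6 - 2*j**2/3)
126*(-6*(5 + 1) - 2) + V(-10) = 126*(-6*(5 + 1) - 2) + (5/6 - 2/3*(-10)**2) = 126*(-6*6 - 2) + (5/6 - 2/3*100) = 126*(-36 - 2) + (5/6 - 200/3) = 126*(-38) - 395/6 = -4788 - 395/6 = -29123/6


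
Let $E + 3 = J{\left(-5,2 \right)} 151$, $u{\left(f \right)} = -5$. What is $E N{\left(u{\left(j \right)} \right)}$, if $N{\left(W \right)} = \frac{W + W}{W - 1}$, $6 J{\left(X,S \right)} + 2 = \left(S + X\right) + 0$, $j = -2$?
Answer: $- \frac{3865}{18} \approx -214.72$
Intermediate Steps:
$J{\left(X,S \right)} = - \frac{1}{3} + \frac{S}{6} + \frac{X}{6}$ ($J{\left(X,S \right)} = - \frac{1}{3} + \frac{\left(S + X\right) + 0}{6} = - \frac{1}{3} + \frac{S + X}{6} = - \frac{1}{3} + \left(\frac{S}{6} + \frac{X}{6}\right) = - \frac{1}{3} + \frac{S}{6} + \frac{X}{6}$)
$E = - \frac{773}{6}$ ($E = -3 + \left(- \frac{1}{3} + \frac{1}{6} \cdot 2 + \frac{1}{6} \left(-5\right)\right) 151 = -3 + \left(- \frac{1}{3} + \frac{1}{3} - \frac{5}{6}\right) 151 = -3 - \frac{755}{6} = - \frac{773}{6} \approx -128.83$)
$N{\left(W \right)} = \frac{2 W}{-1 + W}$
$E N{\left(u{\left(j \right)} \right)} = - \frac{773 \cdot 2 \left(-5\right) \frac{1}{-1 - 5}}{6} = - \frac{773 \cdot 2 \left(-5\right) \frac{1}{-6}}{6} = - \frac{773 \cdot 2 \left(-5\right) \left(- \frac{1}{6}\right)}{6} = \left(- \frac{773}{6}\right) \frac{5}{3} = - \frac{3865}{18}$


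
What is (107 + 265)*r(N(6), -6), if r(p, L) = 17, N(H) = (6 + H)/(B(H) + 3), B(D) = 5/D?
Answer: 6324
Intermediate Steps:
N(H) = (6 + H)/(3 + 5/H) (N(H) = (6 + H)/(5/H + 3) = (6 + H)/(3 + 5/H))
(107 + 265)*r(N(6), -6) = (107 + 265)*17 = 372*17 = 6324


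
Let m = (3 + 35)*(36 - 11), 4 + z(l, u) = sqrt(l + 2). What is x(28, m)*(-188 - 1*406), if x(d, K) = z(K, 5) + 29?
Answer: -14850 - 1188*sqrt(238) ≈ -33178.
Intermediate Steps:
z(l, u) = -4 + sqrt(2 + l) (z(l, u) = -4 + sqrt(l + 2) = -4 + sqrt(2 + l))
m = 950 (m = 38*25 = 950)
x(d, K) = 25 + sqrt(2 + K) (x(d, K) = (-4 + sqrt(2 + K)) + 29 = 25 + sqrt(2 + K))
x(28, m)*(-188 - 1*406) = (25 + sqrt(2 + 950))*(-188 - 1*406) = (25 + sqrt(952))*(-188 - 406) = (25 + 2*sqrt(238))*(-594) = -14850 - 1188*sqrt(238)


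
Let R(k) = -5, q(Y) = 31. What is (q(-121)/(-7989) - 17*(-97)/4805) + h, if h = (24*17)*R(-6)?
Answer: -78296750894/38387145 ≈ -2039.7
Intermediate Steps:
h = -2040 (h = (24*17)*(-5) = 408*(-5) = -2040)
(q(-121)/(-7989) - 17*(-97)/4805) + h = (31/(-7989) - 17*(-97)/4805) - 2040 = (31*(-1/7989) + 1649*(1/4805)) - 2040 = (-31/7989 + 1649/4805) - 2040 = 13024906/38387145 - 2040 = -78296750894/38387145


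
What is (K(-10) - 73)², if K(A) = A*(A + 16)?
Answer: 17689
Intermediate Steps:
K(A) = A*(16 + A)
(K(-10) - 73)² = (-10*(16 - 10) - 73)² = (-10*6 - 73)² = (-60 - 73)² = (-133)² = 17689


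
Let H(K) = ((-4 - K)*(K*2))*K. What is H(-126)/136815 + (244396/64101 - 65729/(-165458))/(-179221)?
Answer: 50090422272652318271/1769122277786849610 ≈ 28.314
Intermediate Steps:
H(K) = 2*K**2*(-4 - K) (H(K) = ((-4 - K)*(2*K))*K = (2*K*(-4 - K))*K = 2*K**2*(-4 - K))
H(-126)/136815 + (244396/64101 - 65729/(-165458))/(-179221) = (2*(-126)**2*(-4 - 1*(-126)))/136815 + (244396/64101 - 65729/(-165458))/(-179221) = (2*15876*(-4 + 126))*(1/136815) + (244396*(1/64101) - 65729*(-1/165458))*(-1/179221) = (2*15876*122)*(1/136815) + (244396/64101 + 65729/165458)*(-1/179221) = 3873744*(1/136815) + (44650567997/10606023258)*(-1/179221) = 184464/6515 - 6378652571/271546013474574 = 50090422272652318271/1769122277786849610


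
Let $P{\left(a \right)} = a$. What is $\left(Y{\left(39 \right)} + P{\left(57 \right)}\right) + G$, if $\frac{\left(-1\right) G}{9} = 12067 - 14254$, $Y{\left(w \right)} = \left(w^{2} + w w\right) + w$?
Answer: $22821$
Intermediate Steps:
$Y{\left(w \right)} = w + 2 w^{2}$ ($Y{\left(w \right)} = \left(w^{2} + w^{2}\right) + w = 2 w^{2} + w = w + 2 w^{2}$)
$G = 19683$ ($G = - 9 \left(12067 - 14254\right) = \left(-9\right) \left(-2187\right) = 19683$)
$\left(Y{\left(39 \right)} + P{\left(57 \right)}\right) + G = \left(39 \left(1 + 2 \cdot 39\right) + 57\right) + 19683 = \left(39 \left(1 + 78\right) + 57\right) + 19683 = \left(39 \cdot 79 + 57\right) + 19683 = \left(3081 + 57\right) + 19683 = 3138 + 19683 = 22821$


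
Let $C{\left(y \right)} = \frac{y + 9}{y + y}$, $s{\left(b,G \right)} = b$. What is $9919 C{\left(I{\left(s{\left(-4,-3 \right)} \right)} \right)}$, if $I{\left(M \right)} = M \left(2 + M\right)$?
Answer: $\frac{168623}{16} \approx 10539.0$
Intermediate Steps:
$C{\left(y \right)} = \frac{9 + y}{2 y}$
$9919 C{\left(I{\left(s{\left(-4,-3 \right)} \right)} \right)} = 9919 \frac{9 - 4 \left(2 - 4\right)}{2 \left(- 4 \left(2 - 4\right)\right)} = 9919 \frac{9 - -8}{2 \left(\left(-4\right) \left(-2\right)\right)} = 9919 \frac{9 + 8}{2 \cdot 8} = 9919 \cdot \frac{1}{2} \cdot \frac{1}{8} \cdot 17 = 9919 \cdot \frac{17}{16} = \frac{168623}{16}$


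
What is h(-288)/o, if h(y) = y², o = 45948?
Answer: 6912/3829 ≈ 1.8052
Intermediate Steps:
h(-288)/o = (-288)²/45948 = 82944*(1/45948) = 6912/3829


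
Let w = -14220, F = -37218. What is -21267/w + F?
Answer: -58802077/1580 ≈ -37217.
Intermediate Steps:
-21267/w + F = -21267/(-14220) - 37218 = -21267*(-1/14220) - 37218 = 2363/1580 - 37218 = -58802077/1580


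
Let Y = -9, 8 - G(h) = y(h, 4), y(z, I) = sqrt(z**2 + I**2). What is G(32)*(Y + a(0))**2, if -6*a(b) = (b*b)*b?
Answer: 648 - 324*sqrt(65) ≈ -1964.2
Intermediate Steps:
y(z, I) = sqrt(I**2 + z**2)
G(h) = 8 - sqrt(16 + h**2) (G(h) = 8 - sqrt(4**2 + h**2) = 8 - sqrt(16 + h**2))
a(b) = -b**3/6 (a(b) = -b*b*b/6 = -b**2*b/6 = -b**3/6)
G(32)*(Y + a(0))**2 = (8 - sqrt(16 + 32**2))*(-9 - 1/6*0**3)**2 = (8 - sqrt(16 + 1024))*(-9 - 1/6*0)**2 = (8 - sqrt(1040))*(-9 + 0)**2 = (8 - 4*sqrt(65))*(-9)**2 = (8 - 4*sqrt(65))*81 = 648 - 324*sqrt(65)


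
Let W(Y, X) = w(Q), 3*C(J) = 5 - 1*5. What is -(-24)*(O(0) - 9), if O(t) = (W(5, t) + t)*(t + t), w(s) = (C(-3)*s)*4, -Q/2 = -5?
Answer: -216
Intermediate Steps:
Q = 10 (Q = -2*(-5) = 10)
C(J) = 0 (C(J) = (5 - 1*5)/3 = (5 - 5)/3 = (⅓)*0 = 0)
w(s) = 0 (w(s) = (0*s)*4 = 0*4 = 0)
W(Y, X) = 0
O(t) = 2*t² (O(t) = (0 + t)*(t + t) = t*(2*t) = 2*t²)
-(-24)*(O(0) - 9) = -(-24)*(2*0² - 9) = -(-24)*(2*0 - 9) = -(-24)*(0 - 9) = -(-24)*(-9) = -1*216 = -216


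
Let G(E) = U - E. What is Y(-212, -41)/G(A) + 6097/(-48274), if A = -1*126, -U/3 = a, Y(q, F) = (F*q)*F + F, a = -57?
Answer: -17207291971/14337378 ≈ -1200.2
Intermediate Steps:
Y(q, F) = F + q*F**2 (Y(q, F) = q*F**2 + F = F + q*F**2)
U = 171 (U = -3*(-57) = 171)
A = -126
G(E) = 171 - E
Y(-212, -41)/G(A) + 6097/(-48274) = (-41*(1 - 41*(-212)))/(171 - 1*(-126)) + 6097/(-48274) = (-41*(1 + 8692))/(171 + 126) + 6097*(-1/48274) = -41*8693/297 - 6097/48274 = -356413*1/297 - 6097/48274 = -356413/297 - 6097/48274 = -17207291971/14337378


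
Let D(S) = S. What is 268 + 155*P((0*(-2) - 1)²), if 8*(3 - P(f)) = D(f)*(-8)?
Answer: 888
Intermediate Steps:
P(f) = 3 + f (P(f) = 3 - f*(-8)/8 = 3 - (-1)*f = 3 + f)
268 + 155*P((0*(-2) - 1)²) = 268 + 155*(3 + (0*(-2) - 1)²) = 268 + 155*(3 + (0 - 1)²) = 268 + 155*(3 + (-1)²) = 268 + 155*(3 + 1) = 268 + 155*4 = 268 + 620 = 888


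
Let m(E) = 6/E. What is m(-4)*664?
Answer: -996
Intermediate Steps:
m(-4)*664 = (6/(-4))*664 = (6*(-¼))*664 = -3/2*664 = -996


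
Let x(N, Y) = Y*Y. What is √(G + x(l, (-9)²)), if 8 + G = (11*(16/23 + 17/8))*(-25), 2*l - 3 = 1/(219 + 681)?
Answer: √48899242/92 ≈ 76.009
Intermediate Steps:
l = 2701/1800 (l = 3/2 + 1/(2*(219 + 681)) = 3/2 + (½)/900 = 3/2 + (½)*(1/900) = 3/2 + 1/1800 = 2701/1800 ≈ 1.5006)
x(N, Y) = Y²
G = -144197/184 (G = -8 + (11*(16/23 + 17/8))*(-25) = -8 + (11*(519/184))*(-25) = -8 + (5709/184)*(-25) = -8 - 142725/184 = -144197/184 ≈ -783.68)
√(G + x(l, (-9)²)) = √(-144197/184 + ((-9)²)²) = √(-144197/184 + 81²) = √(-144197/184 + 6561) = √(1063027/184) = √48899242/92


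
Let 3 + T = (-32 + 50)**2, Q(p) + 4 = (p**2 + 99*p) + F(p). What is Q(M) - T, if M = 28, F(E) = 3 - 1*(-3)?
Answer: 3237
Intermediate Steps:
F(E) = 6 (F(E) = 3 + 3 = 6)
Q(p) = 2 + p**2 + 99*p (Q(p) = -4 + ((p**2 + 99*p) + 6) = -4 + (6 + p**2 + 99*p) = 2 + p**2 + 99*p)
T = 321 (T = -3 + (-32 + 50)**2 = -3 + 18**2 = -3 + 324 = 321)
Q(M) - T = (2 + 28**2 + 99*28) - 1*321 = (2 + 784 + 2772) - 321 = 3558 - 321 = 3237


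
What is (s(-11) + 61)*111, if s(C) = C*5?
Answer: 666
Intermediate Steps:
s(C) = 5*C
(s(-11) + 61)*111 = (5*(-11) + 61)*111 = (-55 + 61)*111 = 6*111 = 666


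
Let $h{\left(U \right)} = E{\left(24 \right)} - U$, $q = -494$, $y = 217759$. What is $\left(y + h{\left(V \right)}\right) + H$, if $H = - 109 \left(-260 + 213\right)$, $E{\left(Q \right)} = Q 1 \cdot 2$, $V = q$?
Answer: $223424$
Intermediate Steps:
$V = -494$
$E{\left(Q \right)} = 2 Q$ ($E{\left(Q \right)} = Q 2 = 2 Q$)
$h{\left(U \right)} = 48 - U$ ($h{\left(U \right)} = 2 \cdot 24 - U = 48 - U$)
$H = 5123$ ($H = \left(-109\right) \left(-47\right) = 5123$)
$\left(y + h{\left(V \right)}\right) + H = \left(217759 + \left(48 - -494\right)\right) + 5123 = \left(217759 + \left(48 + 494\right)\right) + 5123 = \left(217759 + 542\right) + 5123 = 218301 + 5123 = 223424$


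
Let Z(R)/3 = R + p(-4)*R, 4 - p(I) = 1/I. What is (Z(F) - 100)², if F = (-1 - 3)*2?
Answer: 51076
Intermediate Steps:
p(I) = 4 - 1/I
F = -8 (F = -4*2 = -8)
Z(R) = 63*R/4 (Z(R) = 3*(R + (4 - 1/(-4))*R) = 3*(R + (4 - 1*(-¼))*R) = 3*(R + (4 + ¼)*R) = 3*(R + 17*R/4) = 3*(21*R/4) = 63*R/4)
(Z(F) - 100)² = ((63/4)*(-8) - 100)² = (-126 - 100)² = (-226)² = 51076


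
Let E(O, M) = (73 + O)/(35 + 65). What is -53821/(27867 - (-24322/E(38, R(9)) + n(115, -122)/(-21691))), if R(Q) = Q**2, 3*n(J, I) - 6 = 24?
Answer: -129584875521/119852255077 ≈ -1.0812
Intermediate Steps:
n(J, I) = 10 (n(J, I) = 2 + (1/3)*24 = 2 + 8 = 10)
E(O, M) = 73/100 + O/100 (E(O, M) = (73 + O)/100 = (73 + O)*(1/100) = 73/100 + O/100)
-53821/(27867 - (-24322/E(38, R(9)) + n(115, -122)/(-21691))) = -53821/(27867 - (-24322/(73/100 + (1/100)*38) + 10/(-21691))) = -53821/(27867 - (-24322/(73/100 + 19/50) + 10*(-1/21691))) = -53821/(27867 - (-24322/111/100 - 10/21691)) = -53821/(27867 - (-24322*100/111 - 10/21691)) = -53821/(27867 - (-2432200/111 - 10/21691)) = -53821/(27867 - 1*(-52756851310/2407701)) = -53821/(27867 + 52756851310/2407701) = -53821/119852255077/2407701 = -53821*2407701/119852255077 = -129584875521/119852255077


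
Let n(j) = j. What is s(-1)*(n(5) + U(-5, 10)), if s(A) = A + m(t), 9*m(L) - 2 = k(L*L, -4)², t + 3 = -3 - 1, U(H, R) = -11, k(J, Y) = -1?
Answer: 4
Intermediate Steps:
t = -7 (t = -3 + (-3 - 1) = -3 - 4 = -7)
m(L) = ⅓ (m(L) = 2/9 + (⅑)*(-1)² = 2/9 + (⅑)*1 = 2/9 + ⅑ = ⅓)
s(A) = ⅓ + A (s(A) = A + ⅓ = ⅓ + A)
s(-1)*(n(5) + U(-5, 10)) = (⅓ - 1)*(5 - 11) = -⅔*(-6) = 4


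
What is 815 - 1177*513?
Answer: -602986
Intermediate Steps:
815 - 1177*513 = 815 - 603801 = -602986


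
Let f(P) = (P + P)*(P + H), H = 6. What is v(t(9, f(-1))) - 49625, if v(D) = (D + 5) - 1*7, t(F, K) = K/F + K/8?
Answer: -1786657/36 ≈ -49629.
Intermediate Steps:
f(P) = 2*P*(6 + P) (f(P) = (P + P)*(P + 6) = (2*P)*(6 + P) = 2*P*(6 + P))
t(F, K) = K/8 + K/F (t(F, K) = K/F + K*(⅛) = K/F + K/8 = K/8 + K/F)
v(D) = -2 + D (v(D) = (5 + D) - 7 = -2 + D)
v(t(9, f(-1))) - 49625 = (-2 + ((2*(-1)*(6 - 1))/8 + (2*(-1)*(6 - 1))/9)) - 49625 = (-2 + ((2*(-1)*5)/8 + (2*(-1)*5)*(⅑))) - 49625 = (-2 + ((⅛)*(-10) - 10*⅑)) - 49625 = (-2 + (-5/4 - 10/9)) - 49625 = (-2 - 85/36) - 49625 = -157/36 - 49625 = -1786657/36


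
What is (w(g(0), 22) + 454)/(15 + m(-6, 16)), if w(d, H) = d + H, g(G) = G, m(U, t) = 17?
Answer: 119/8 ≈ 14.875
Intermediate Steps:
w(d, H) = H + d
(w(g(0), 22) + 454)/(15 + m(-6, 16)) = ((22 + 0) + 454)/(15 + 17) = (22 + 454)/32 = 476*(1/32) = 119/8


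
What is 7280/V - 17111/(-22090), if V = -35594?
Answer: 17239759/30241210 ≈ 0.57008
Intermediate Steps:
7280/V - 17111/(-22090) = 7280/(-35594) - 17111/(-22090) = 7280*(-1/35594) - 17111*(-1/22090) = -280/1369 + 17111/22090 = 17239759/30241210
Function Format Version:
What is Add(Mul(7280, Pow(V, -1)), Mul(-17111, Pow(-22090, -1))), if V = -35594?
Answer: Rational(17239759, 30241210) ≈ 0.57008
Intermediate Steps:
Add(Mul(7280, Pow(V, -1)), Mul(-17111, Pow(-22090, -1))) = Add(Mul(7280, Pow(-35594, -1)), Mul(-17111, Pow(-22090, -1))) = Add(Mul(7280, Rational(-1, 35594)), Mul(-17111, Rational(-1, 22090))) = Add(Rational(-280, 1369), Rational(17111, 22090)) = Rational(17239759, 30241210)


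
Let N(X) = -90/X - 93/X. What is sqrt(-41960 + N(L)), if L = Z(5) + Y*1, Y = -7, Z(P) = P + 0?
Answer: I*sqrt(167474)/2 ≈ 204.62*I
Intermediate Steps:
Z(P) = P
L = -2 (L = 5 - 7*1 = 5 - 7 = -2)
N(X) = -183/X
sqrt(-41960 + N(L)) = sqrt(-41960 - 183/(-2)) = sqrt(-41960 - 183*(-1/2)) = sqrt(-41960 + 183/2) = sqrt(-83737/2) = I*sqrt(167474)/2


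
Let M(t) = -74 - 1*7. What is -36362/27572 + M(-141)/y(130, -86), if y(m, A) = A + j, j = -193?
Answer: -439537/427366 ≈ -1.0285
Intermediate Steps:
M(t) = -81 (M(t) = -74 - 7 = -81)
y(m, A) = -193 + A (y(m, A) = A - 193 = -193 + A)
-36362/27572 + M(-141)/y(130, -86) = -36362/27572 - 81/(-193 - 86) = -36362*1/27572 - 81/(-279) = -18181/13786 - 81*(-1/279) = -18181/13786 + 9/31 = -439537/427366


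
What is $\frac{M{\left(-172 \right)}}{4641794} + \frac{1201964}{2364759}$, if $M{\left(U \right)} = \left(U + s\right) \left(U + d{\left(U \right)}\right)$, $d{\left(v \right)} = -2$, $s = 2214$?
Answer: $\frac{2369525746322}{5488362068823} \approx 0.43174$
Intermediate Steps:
$M{\left(U \right)} = \left(-2 + U\right) \left(2214 + U\right)$ ($M{\left(U \right)} = \left(U + 2214\right) \left(U - 2\right) = \left(2214 + U\right) \left(-2 + U\right) = \left(-2 + U\right) \left(2214 + U\right)$)
$\frac{M{\left(-172 \right)}}{4641794} + \frac{1201964}{2364759} = \frac{-4428 + \left(-172\right)^{2} + 2212 \left(-172\right)}{4641794} + \frac{1201964}{2364759} = \left(-4428 + 29584 - 380464\right) \frac{1}{4641794} + 1201964 \cdot \frac{1}{2364759} = \left(-355308\right) \frac{1}{4641794} + \frac{1201964}{2364759} = - \frac{177654}{2320897} + \frac{1201964}{2364759} = \frac{2369525746322}{5488362068823}$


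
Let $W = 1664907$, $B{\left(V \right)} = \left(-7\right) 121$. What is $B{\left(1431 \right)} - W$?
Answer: $-1665754$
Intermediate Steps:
$B{\left(V \right)} = -847$
$B{\left(1431 \right)} - W = -847 - 1664907 = -1665754$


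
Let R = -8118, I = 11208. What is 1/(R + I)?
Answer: 1/3090 ≈ 0.00032362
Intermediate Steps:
1/(R + I) = 1/(-8118 + 11208) = 1/3090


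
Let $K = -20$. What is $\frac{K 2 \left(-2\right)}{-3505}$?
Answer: $- \frac{16}{701} \approx -0.022825$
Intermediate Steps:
$\frac{K 2 \left(-2\right)}{-3505} = \frac{\left(-20\right) 2 \left(-2\right)}{-3505} = \left(-40\right) \left(-2\right) \left(- \frac{1}{3505}\right) = 80 \left(- \frac{1}{3505}\right) = - \frac{16}{701}$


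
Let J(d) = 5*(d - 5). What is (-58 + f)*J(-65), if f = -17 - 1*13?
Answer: 30800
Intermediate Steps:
f = -30 (f = -17 - 13 = -30)
J(d) = -25 + 5*d (J(d) = 5*(-5 + d) = -25 + 5*d)
(-58 + f)*J(-65) = (-58 - 30)*(-25 + 5*(-65)) = -88*(-25 - 325) = -88*(-350) = 30800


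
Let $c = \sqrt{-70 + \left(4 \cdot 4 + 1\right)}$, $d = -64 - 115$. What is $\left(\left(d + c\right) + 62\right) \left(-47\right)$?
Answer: $5499 - 47 i \sqrt{53} \approx 5499.0 - 342.17 i$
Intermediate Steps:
$d = -179$
$c = i \sqrt{53}$ ($c = \sqrt{-70 + \left(16 + 1\right)} = \sqrt{-70 + 17} = \sqrt{-53} = i \sqrt{53} \approx 7.2801 i$)
$\left(\left(d + c\right) + 62\right) \left(-47\right) = \left(\left(-179 + i \sqrt{53}\right) + 62\right) \left(-47\right) = \left(-117 + i \sqrt{53}\right) \left(-47\right) = 5499 - 47 i \sqrt{53}$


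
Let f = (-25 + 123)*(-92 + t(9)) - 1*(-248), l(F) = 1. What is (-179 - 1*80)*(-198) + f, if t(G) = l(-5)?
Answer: 42612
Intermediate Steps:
t(G) = 1
f = -8670 (f = (-25 + 123)*(-92 + 1) - 1*(-248) = 98*(-91) + 248 = -8918 + 248 = -8670)
(-179 - 1*80)*(-198) + f = (-179 - 1*80)*(-198) - 8670 = (-179 - 80)*(-198) - 8670 = -259*(-198) - 8670 = 51282 - 8670 = 42612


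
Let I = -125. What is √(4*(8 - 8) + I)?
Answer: 5*I*√5 ≈ 11.18*I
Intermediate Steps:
√(4*(8 - 8) + I) = √(4*(8 - 8) - 125) = √(4*0 - 125) = √(0 - 125) = √(-125) = 5*I*√5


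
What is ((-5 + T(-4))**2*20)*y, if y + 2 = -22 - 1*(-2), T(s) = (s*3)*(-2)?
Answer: -158840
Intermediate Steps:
T(s) = -6*s (T(s) = (3*s)*(-2) = -6*s)
y = -22 (y = -2 + (-22 - 1*(-2)) = -2 + (-22 + 2) = -2 - 20 = -22)
((-5 + T(-4))**2*20)*y = ((-5 - 6*(-4))**2*20)*(-22) = ((-5 + 24)**2*20)*(-22) = (19**2*20)*(-22) = (361*20)*(-22) = 7220*(-22) = -158840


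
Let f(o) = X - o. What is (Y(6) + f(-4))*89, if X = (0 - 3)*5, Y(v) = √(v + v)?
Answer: -979 + 178*√3 ≈ -670.70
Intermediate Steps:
Y(v) = √2*√v (Y(v) = √(2*v) = √2*√v)
X = -15 (X = -3*5 = -15)
f(o) = -15 - o
(Y(6) + f(-4))*89 = (√2*√6 + (-15 - 1*(-4)))*89 = (2*√3 + (-15 + 4))*89 = (2*√3 - 11)*89 = (-11 + 2*√3)*89 = -979 + 178*√3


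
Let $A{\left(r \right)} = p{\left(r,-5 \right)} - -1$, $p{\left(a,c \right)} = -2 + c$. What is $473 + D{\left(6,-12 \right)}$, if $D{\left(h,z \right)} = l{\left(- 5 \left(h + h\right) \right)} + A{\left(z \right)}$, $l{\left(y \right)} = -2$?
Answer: $465$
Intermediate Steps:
$A{\left(r \right)} = -6$ ($A{\left(r \right)} = \left(-2 - 5\right) - -1 = -7 + 1 = -6$)
$D{\left(h,z \right)} = -8$ ($D{\left(h,z \right)} = -2 - 6 = -8$)
$473 + D{\left(6,-12 \right)} = 473 - 8 = 465$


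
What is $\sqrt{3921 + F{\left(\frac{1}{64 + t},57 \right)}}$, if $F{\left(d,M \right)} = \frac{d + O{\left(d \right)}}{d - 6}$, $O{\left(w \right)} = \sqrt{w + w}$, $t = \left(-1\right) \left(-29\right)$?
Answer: $\frac{\sqrt{1216485772 - 557 \sqrt{186}}}{557} \approx 62.618$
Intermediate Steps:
$t = 29$
$O{\left(w \right)} = \sqrt{2} \sqrt{w}$ ($O{\left(w \right)} = \sqrt{2 w} = \sqrt{2} \sqrt{w}$)
$F{\left(d,M \right)} = \frac{d + \sqrt{2} \sqrt{d}}{-6 + d}$ ($F{\left(d,M \right)} = \frac{d + \sqrt{2} \sqrt{d}}{d - 6} = \frac{d + \sqrt{2} \sqrt{d}}{-6 + d}$)
$\sqrt{3921 + F{\left(\frac{1}{64 + t},57 \right)}} = \sqrt{3921 + \frac{\frac{1}{64 + 29} + \sqrt{2} \sqrt{\frac{1}{64 + 29}}}{-6 + \frac{1}{64 + 29}}} = \sqrt{3921 + \frac{\frac{1}{93} + \sqrt{2} \sqrt{\frac{1}{93}}}{-6 + \frac{1}{93}}} = \sqrt{3921 + \frac{\frac{1}{93} + \frac{\sqrt{2}}{\sqrt{93}}}{-6 + \frac{1}{93}}} = \sqrt{3921 + \frac{\frac{1}{93} + \sqrt{2} \frac{\sqrt{93}}{93}}{- \frac{557}{93}}} = \sqrt{3921 - \frac{93 \left(\frac{1}{93} + \frac{\sqrt{186}}{93}\right)}{557}} = \sqrt{3921 - \left(\frac{1}{557} + \frac{\sqrt{186}}{557}\right)} = \sqrt{\frac{2183996}{557} - \frac{\sqrt{186}}{557}}$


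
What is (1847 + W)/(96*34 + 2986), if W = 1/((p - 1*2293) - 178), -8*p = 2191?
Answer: 8111653/27448750 ≈ 0.29552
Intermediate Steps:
p = -2191/8 (p = -1/8*2191 = -2191/8 ≈ -273.88)
W = -8/21959 (W = 1/((-2191/8 - 1*2293) - 178) = 1/((-2191/8 - 2293) - 178) = 1/(-20535/8 - 178) = 1/(-21959/8) = -8/21959 ≈ -0.00036432)
(1847 + W)/(96*34 + 2986) = (1847 - 8/21959)/(96*34 + 2986) = 40558265/(21959*(3264 + 2986)) = (40558265/21959)/6250 = (40558265/21959)*(1/6250) = 8111653/27448750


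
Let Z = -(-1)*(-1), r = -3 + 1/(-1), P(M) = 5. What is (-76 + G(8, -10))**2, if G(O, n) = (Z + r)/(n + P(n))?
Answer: 5625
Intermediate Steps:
r = -4 (r = -3 - 1 = -4)
Z = -1 (Z = -1*1 = -1)
G(O, n) = -5/(5 + n) (G(O, n) = (-1 - 4)/(n + 5) = -5/(5 + n))
(-76 + G(8, -10))**2 = (-76 - 5/(5 - 10))**2 = (-76 - 5/(-5))**2 = (-76 - 5*(-1/5))**2 = (-76 + 1)**2 = (-75)**2 = 5625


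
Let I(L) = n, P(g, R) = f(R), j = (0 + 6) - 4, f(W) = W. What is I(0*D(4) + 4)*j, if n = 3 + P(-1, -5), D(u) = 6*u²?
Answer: -4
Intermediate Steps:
j = 2 (j = 6 - 4 = 2)
P(g, R) = R
n = -2 (n = 3 - 5 = -2)
I(L) = -2
I(0*D(4) + 4)*j = -2*2 = -4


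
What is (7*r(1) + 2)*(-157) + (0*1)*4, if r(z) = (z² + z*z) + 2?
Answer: -4710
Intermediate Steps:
r(z) = 2 + 2*z² (r(z) = (z² + z²) + 2 = 2*z² + 2 = 2 + 2*z²)
(7*r(1) + 2)*(-157) + (0*1)*4 = (7*(2 + 2*1²) + 2)*(-157) + (0*1)*4 = (7*(2 + 2*1) + 2)*(-157) + 0*4 = (7*(2 + 2) + 2)*(-157) + 0 = (7*4 + 2)*(-157) + 0 = (28 + 2)*(-157) + 0 = 30*(-157) + 0 = -4710 + 0 = -4710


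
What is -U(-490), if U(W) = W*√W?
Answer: 3430*I*√10 ≈ 10847.0*I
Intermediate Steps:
U(W) = W^(3/2)
-U(-490) = -(-490)^(3/2) = -(-3430)*I*√10 = 3430*I*√10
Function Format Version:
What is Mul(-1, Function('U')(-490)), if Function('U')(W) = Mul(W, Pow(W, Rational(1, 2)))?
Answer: Mul(3430, I, Pow(10, Rational(1, 2))) ≈ Mul(10847., I)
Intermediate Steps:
Function('U')(W) = Pow(W, Rational(3, 2))
Mul(-1, Function('U')(-490)) = Mul(-1, Pow(-490, Rational(3, 2))) = Mul(-1, Mul(-3430, I, Pow(10, Rational(1, 2)))) = Mul(3430, I, Pow(10, Rational(1, 2)))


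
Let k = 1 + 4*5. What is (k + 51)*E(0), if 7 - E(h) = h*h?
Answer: 504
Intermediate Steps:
E(h) = 7 - h² (E(h) = 7 - h*h = 7 - h²)
k = 21 (k = 1 + 20 = 21)
(k + 51)*E(0) = (21 + 51)*(7 - 1*0²) = 72*(7 - 1*0) = 72*(7 + 0) = 72*7 = 504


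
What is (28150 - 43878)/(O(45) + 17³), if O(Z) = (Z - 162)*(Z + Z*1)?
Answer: 15728/5617 ≈ 2.8001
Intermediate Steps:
O(Z) = 2*Z*(-162 + Z) (O(Z) = (-162 + Z)*(Z + Z) = (-162 + Z)*(2*Z) = 2*Z*(-162 + Z))
(28150 - 43878)/(O(45) + 17³) = (28150 - 43878)/(2*45*(-162 + 45) + 17³) = -15728/(2*45*(-117) + 4913) = -15728/(-10530 + 4913) = -15728/(-5617) = -15728*(-1/5617) = 15728/5617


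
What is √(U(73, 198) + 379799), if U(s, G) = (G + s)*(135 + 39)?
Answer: √426953 ≈ 653.42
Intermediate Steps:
U(s, G) = 174*G + 174*s (U(s, G) = (G + s)*174 = 174*G + 174*s)
√(U(73, 198) + 379799) = √((174*198 + 174*73) + 379799) = √((34452 + 12702) + 379799) = √(47154 + 379799) = √426953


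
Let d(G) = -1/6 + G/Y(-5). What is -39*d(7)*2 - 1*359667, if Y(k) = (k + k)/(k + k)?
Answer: -360200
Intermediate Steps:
Y(k) = 1 (Y(k) = (2*k)/((2*k)) = (2*k)*(1/(2*k)) = 1)
d(G) = -⅙ + G (d(G) = -1/6 + G/1 = -1*⅙ + G*1 = -⅙ + G)
-39*d(7)*2 - 1*359667 = -39*(-⅙ + 7)*2 - 1*359667 = -39*41/6*2 - 359667 = -533/2*2 - 359667 = -533 - 359667 = -360200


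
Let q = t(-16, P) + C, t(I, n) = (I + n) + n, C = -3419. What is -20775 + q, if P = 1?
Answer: -24208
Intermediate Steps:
t(I, n) = I + 2*n
q = -3433 (q = (-16 + 2*1) - 3419 = (-16 + 2) - 3419 = -14 - 3419 = -3433)
-20775 + q = -20775 - 3433 = -24208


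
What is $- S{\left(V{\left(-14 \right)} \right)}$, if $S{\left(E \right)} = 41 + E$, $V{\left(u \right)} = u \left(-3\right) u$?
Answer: $547$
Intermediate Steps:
$V{\left(u \right)} = - 3 u^{2}$ ($V{\left(u \right)} = - 3 u u = - 3 u^{2}$)
$- S{\left(V{\left(-14 \right)} \right)} = - (41 - 3 \left(-14\right)^{2}) = - (41 - 588) = \left(-1\right) \left(-547\right) = 547$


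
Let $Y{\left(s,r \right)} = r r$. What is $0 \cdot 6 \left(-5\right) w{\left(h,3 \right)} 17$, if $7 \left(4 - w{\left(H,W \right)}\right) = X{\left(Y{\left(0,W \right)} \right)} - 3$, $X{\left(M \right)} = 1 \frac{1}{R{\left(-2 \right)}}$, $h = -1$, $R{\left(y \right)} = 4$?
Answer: $0$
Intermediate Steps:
$Y{\left(s,r \right)} = r^{2}$
$X{\left(M \right)} = \frac{1}{4}$ ($X{\left(M \right)} = 1 \cdot \frac{1}{4} = \frac{1}{4}$)
$w{\left(H,W \right)} = \frac{123}{28}$ ($w{\left(H,W \right)} = 4 - \frac{\frac{1}{4} - 3}{7} = 4 - - \frac{11}{28} = 4 + \frac{11}{28} = \frac{123}{28}$)
$0 \cdot 6 \left(-5\right) w{\left(h,3 \right)} 17 = 0 \cdot 6 \left(-5\right) \frac{123}{28} \cdot 17 = 0 \left(-5\right) \frac{123}{28} \cdot 17 = 0 \cdot \frac{123}{28} \cdot 17 = 0 \cdot 17 = 0$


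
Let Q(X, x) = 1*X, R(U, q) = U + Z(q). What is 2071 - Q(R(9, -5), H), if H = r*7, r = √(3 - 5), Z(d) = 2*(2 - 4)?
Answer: 2066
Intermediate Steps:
Z(d) = -4 (Z(d) = 2*(-2) = -4)
r = I*√2 (r = √(-2) = I*√2 ≈ 1.4142*I)
R(U, q) = -4 + U (R(U, q) = U - 4 = -4 + U)
H = 7*I*√2 (H = (I*√2)*7 = 7*I*√2 ≈ 9.8995*I)
Q(X, x) = X
2071 - Q(R(9, -5), H) = 2071 - (-4 + 9) = 2071 - 1*5 = 2071 - 5 = 2066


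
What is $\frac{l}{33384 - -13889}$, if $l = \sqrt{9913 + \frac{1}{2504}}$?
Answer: $\frac{3 \sqrt{1726518642}}{59185796} \approx 0.0021061$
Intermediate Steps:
$l = \frac{3 \sqrt{1726518642}}{1252}$ ($l = \sqrt{9913 + \frac{1}{2504}} = \sqrt{\frac{24822153}{2504}} = \frac{3 \sqrt{1726518642}}{1252} \approx 99.564$)
$\frac{l}{33384 - -13889} = \frac{\frac{3}{1252} \sqrt{1726518642}}{33384 - -13889} = \frac{\frac{3}{1252} \sqrt{1726518642}}{33384 + 13889} = \frac{\frac{3}{1252} \sqrt{1726518642}}{47273} = \frac{3 \sqrt{1726518642}}{1252} \cdot \frac{1}{47273} = \frac{3 \sqrt{1726518642}}{59185796}$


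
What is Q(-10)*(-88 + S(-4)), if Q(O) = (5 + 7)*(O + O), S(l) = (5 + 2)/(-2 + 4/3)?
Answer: 23640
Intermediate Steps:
S(l) = -21/2 (S(l) = 7/(-2 + 4*(1/3)) = 7/(-2 + 4/3) = 7/(-2/3) = 7*(-3/2) = -21/2)
Q(O) = 24*O (Q(O) = 12*(2*O) = 24*O)
Q(-10)*(-88 + S(-4)) = (24*(-10))*(-88 - 21/2) = -240*(-197/2) = 23640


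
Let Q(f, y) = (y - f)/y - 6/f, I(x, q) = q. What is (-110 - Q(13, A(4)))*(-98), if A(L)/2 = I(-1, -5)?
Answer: 712411/65 ≈ 10960.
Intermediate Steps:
A(L) = -10 (A(L) = 2*(-5) = -10)
Q(f, y) = -6/f + (y - f)/y (Q(f, y) = (y - f)/y - 6/f = -6/f + (y - f)/y)
(-110 - Q(13, A(4)))*(-98) = (-110 - (1 - 6/13 - 1*13/(-10)))*(-98) = (-110 - (1 - 6*1/13 - 1*13*(-1/10)))*(-98) = (-110 - (1 - 6/13 + 13/10))*(-98) = (-110 - 1*239/130)*(-98) = (-110 - 239/130)*(-98) = -14539/130*(-98) = 712411/65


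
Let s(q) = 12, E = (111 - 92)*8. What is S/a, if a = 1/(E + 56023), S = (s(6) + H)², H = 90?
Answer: 584444700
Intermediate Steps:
E = 152 (E = 19*8 = 152)
S = 10404 (S = (12 + 90)² = 102² = 10404)
a = 1/56175 (a = 1/(152 + 56023) = 1/56175 ≈ 1.7802e-5)
S/a = 10404/(1/56175) = 10404*56175 = 584444700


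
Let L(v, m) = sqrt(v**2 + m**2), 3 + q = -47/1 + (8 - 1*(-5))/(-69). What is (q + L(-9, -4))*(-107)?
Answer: 370541/69 - 107*sqrt(97) ≈ 4316.3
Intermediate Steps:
q = -3463/69 (q = -3 + (-47/1 + (8 - 1*(-5))/(-69)) = -3 + (-47*1 + (8 + 5)*(-1/69)) = -3 + (-47 + 13*(-1/69)) = -3 + (-47 - 13/69) = -3 - 3256/69 = -3463/69 ≈ -50.188)
L(v, m) = sqrt(m**2 + v**2)
(q + L(-9, -4))*(-107) = (-3463/69 + sqrt((-4)**2 + (-9)**2))*(-107) = (-3463/69 + sqrt(16 + 81))*(-107) = (-3463/69 + sqrt(97))*(-107) = 370541/69 - 107*sqrt(97)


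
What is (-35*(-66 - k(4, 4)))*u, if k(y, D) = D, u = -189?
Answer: -463050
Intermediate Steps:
(-35*(-66 - k(4, 4)))*u = -35*(-66 - 1*4)*(-189) = -35*(-66 - 4)*(-189) = -35*(-70)*(-189) = 2450*(-189) = -463050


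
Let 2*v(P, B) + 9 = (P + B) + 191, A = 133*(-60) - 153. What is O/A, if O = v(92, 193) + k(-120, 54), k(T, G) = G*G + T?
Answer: -6059/16266 ≈ -0.37249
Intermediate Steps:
A = -8133 (A = -7980 - 153 = -8133)
k(T, G) = T + G² (k(T, G) = G² + T = T + G²)
v(P, B) = 91 + B/2 + P/2 (v(P, B) = -9/2 + ((P + B) + 191)/2 = -9/2 + ((B + P) + 191)/2 = -9/2 + (191 + B + P)/2 = -9/2 + (191/2 + B/2 + P/2) = 91 + B/2 + P/2)
O = 6059/2 (O = (91 + (½)*193 + (½)*92) + (-120 + 54²) = (91 + 193/2 + 46) + (-120 + 2916) = 467/2 + 2796 = 6059/2 ≈ 3029.5)
O/A = (6059/2)/(-8133) = (6059/2)*(-1/8133) = -6059/16266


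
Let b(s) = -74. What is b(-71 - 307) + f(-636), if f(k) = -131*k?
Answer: 83242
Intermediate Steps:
b(-71 - 307) + f(-636) = -74 - 131*(-636) = -74 + 83316 = 83242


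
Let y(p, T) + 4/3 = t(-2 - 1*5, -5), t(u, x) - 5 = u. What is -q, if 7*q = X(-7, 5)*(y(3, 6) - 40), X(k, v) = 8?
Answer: 1040/21 ≈ 49.524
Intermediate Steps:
t(u, x) = 5 + u
y(p, T) = -10/3 (y(p, T) = -4/3 + (5 + (-2 - 1*5)) = -4/3 + (5 + (-2 - 5)) = -4/3 + (5 - 7) = -4/3 - 2 = -10/3)
q = -1040/21 (q = (8*(-10/3 - 40))/7 = (8*(-130/3))/7 = (⅐)*(-1040/3) = -1040/21 ≈ -49.524)
-q = -1*(-1040/21) = 1040/21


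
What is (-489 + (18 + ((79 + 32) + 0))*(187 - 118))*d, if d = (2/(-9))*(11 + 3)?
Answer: -78512/3 ≈ -26171.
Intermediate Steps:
d = -28/9 (d = (2*(-1/9))*14 = -2/9*14 = -28/9 ≈ -3.1111)
(-489 + (18 + ((79 + 32) + 0))*(187 - 118))*d = (-489 + (18 + ((79 + 32) + 0))*(187 - 118))*(-28/9) = (-489 + (18 + (111 + 0))*69)*(-28/9) = (-489 + (18 + 111)*69)*(-28/9) = (-489 + 129*69)*(-28/9) = (-489 + 8901)*(-28/9) = 8412*(-28/9) = -78512/3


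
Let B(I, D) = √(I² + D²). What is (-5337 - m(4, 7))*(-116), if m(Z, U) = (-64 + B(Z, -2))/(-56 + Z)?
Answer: 8050052/13 - 58*√5/13 ≈ 6.1923e+5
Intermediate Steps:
B(I, D) = √(D² + I²)
m(Z, U) = (-64 + √(4 + Z²))/(-56 + Z) (m(Z, U) = (-64 + √((-2)² + Z²))/(-56 + Z) = (-64 + √(4 + Z²))/(-56 + Z))
(-5337 - m(4, 7))*(-116) = (-5337 - (-64 + √(4 + 4²))/(-56 + 4))*(-116) = (-5337 - (-64 + √(4 + 16))/(-52))*(-116) = (-5337 - (-1)*(-64 + √20)/52)*(-116) = (-5337 - (-1)*(-64 + 2*√5)/52)*(-116) = (-5337 - (16/13 - √5/26))*(-116) = (-5337 + (-16/13 + √5/26))*(-116) = (-69397/13 + √5/26)*(-116) = 8050052/13 - 58*√5/13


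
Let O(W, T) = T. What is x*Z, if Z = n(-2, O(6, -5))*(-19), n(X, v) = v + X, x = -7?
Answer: -931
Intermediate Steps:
n(X, v) = X + v
Z = 133 (Z = (-2 - 5)*(-19) = -7*(-19) = 133)
x*Z = -7*133 = -931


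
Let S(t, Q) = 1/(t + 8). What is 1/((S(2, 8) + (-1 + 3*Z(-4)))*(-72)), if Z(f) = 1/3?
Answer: -5/36 ≈ -0.13889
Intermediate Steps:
Z(f) = 1/3
S(t, Q) = 1/(8 + t)
1/((S(2, 8) + (-1 + 3*Z(-4)))*(-72)) = 1/((1/(8 + 2) + (-1 + 3*(1/3)))*(-72)) = 1/((1/10 + (-1 + 1))*(-72)) = 1/((1/10 + 0)*(-72)) = 1/((1/10)*(-72)) = 1/(-36/5) = -5/36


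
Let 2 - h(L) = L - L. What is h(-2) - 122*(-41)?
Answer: 5004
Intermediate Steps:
h(L) = 2 (h(L) = 2 - (L - L) = 2 - 1*0 = 2 + 0 = 2)
h(-2) - 122*(-41) = 2 - 122*(-41) = 2 + 5002 = 5004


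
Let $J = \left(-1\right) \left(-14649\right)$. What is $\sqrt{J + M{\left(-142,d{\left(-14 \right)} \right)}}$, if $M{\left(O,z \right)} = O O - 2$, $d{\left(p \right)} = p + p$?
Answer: $\sqrt{34811} \approx 186.58$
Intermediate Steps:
$d{\left(p \right)} = 2 p$
$J = 14649$
$M{\left(O,z \right)} = -2 + O^{2}$ ($M{\left(O,z \right)} = O^{2} - 2 = -2 + O^{2}$)
$\sqrt{J + M{\left(-142,d{\left(-14 \right)} \right)}} = \sqrt{14649 - \left(2 - \left(-142\right)^{2}\right)} = \sqrt{14649 + \left(-2 + 20164\right)} = \sqrt{14649 + 20162} = \sqrt{34811}$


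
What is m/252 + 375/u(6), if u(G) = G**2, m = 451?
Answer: 769/63 ≈ 12.206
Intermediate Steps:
m/252 + 375/u(6) = 451/252 + 375/(6**2) = 451*(1/252) + 375/36 = 451/252 + 375*(1/36) = 451/252 + 125/12 = 769/63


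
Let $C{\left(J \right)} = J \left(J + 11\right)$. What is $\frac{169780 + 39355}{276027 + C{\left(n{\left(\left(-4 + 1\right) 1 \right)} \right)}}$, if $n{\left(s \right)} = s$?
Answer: $\frac{209135}{276003} \approx 0.75773$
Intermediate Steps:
$C{\left(J \right)} = J \left(11 + J\right)$
$\frac{169780 + 39355}{276027 + C{\left(n{\left(\left(-4 + 1\right) 1 \right)} \right)}} = \frac{169780 + 39355}{276027 + \left(-4 + 1\right) 1 \left(11 + \left(-4 + 1\right) 1\right)} = \frac{209135}{276027 + \left(-3\right) 1 \left(11 - 3\right)} = \frac{209135}{276027 - 3 \left(11 - 3\right)} = \frac{209135}{276027 - 24} = \frac{209135}{276003}$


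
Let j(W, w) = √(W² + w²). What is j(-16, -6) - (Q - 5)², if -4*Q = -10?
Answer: -25/4 + 2*√73 ≈ 10.838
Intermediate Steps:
Q = 5/2 (Q = -¼*(-10) = 5/2 ≈ 2.5000)
j(-16, -6) - (Q - 5)² = √((-16)² + (-6)²) - (5/2 - 5)² = √(256 + 36) - (-5/2)² = √292 - 1*25/4 = 2*√73 - 25/4 = -25/4 + 2*√73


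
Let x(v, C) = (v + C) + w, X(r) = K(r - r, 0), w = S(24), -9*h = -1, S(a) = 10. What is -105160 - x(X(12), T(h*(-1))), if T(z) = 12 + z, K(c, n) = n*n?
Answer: -946637/9 ≈ -1.0518e+5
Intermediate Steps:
h = ⅑ (h = -⅑*(-1) = ⅑ ≈ 0.11111)
w = 10
K(c, n) = n²
X(r) = 0 (X(r) = 0² = 0)
x(v, C) = 10 + C + v (x(v, C) = (v + C) + 10 = (C + v) + 10 = 10 + C + v)
-105160 - x(X(12), T(h*(-1))) = -105160 - (10 + (12 + (⅑)*(-1)) + 0) = -105160 - (10 + (12 - ⅑) + 0) = -105160 - (10 + 107/9 + 0) = -105160 - 1*197/9 = -105160 - 197/9 = -946637/9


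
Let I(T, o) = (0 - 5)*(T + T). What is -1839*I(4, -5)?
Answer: 73560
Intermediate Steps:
I(T, o) = -10*T
-1839*I(4, -5) = -(-18390)*4 = -1839*(-40) = 73560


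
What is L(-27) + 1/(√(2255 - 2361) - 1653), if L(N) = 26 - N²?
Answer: -1920959698/2732515 - I*√106/2732515 ≈ -703.0 - 3.7678e-6*I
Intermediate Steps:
L(-27) + 1/(√(2255 - 2361) - 1653) = (26 - 1*(-27)²) + 1/(√(2255 - 2361) - 1653) = (26 - 1*729) + 1/(√(-106) - 1653) = (26 - 729) + 1/(I*√106 - 1653) = -703 + 1/(-1653 + I*√106)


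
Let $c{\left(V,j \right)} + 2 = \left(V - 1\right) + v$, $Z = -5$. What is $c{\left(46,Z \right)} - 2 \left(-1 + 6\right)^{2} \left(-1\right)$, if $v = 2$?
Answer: $2250$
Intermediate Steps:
$c{\left(V,j \right)} = -1 + V$ ($c{\left(V,j \right)} = -2 + \left(\left(V - 1\right) + 2\right) = -2 + \left(\left(-1 + V\right) + 2\right) = -2 + \left(1 + V\right) = -1 + V$)
$c{\left(46,Z \right)} - 2 \left(-1 + 6\right)^{2} \left(-1\right) = \left(-1 + 46\right) - 2 \left(-1 + 6\right)^{2} \left(-1\right) = 45 - 2 \cdot 5^{2} \left(-1\right) = 45 \left(-2\right) 25 \left(-1\right) = 45 \left(\left(-50\right) \left(-1\right)\right) = 45 \cdot 50 = 2250$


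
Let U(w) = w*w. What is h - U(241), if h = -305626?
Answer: -363707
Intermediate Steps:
U(w) = w**2
h - U(241) = -305626 - 1*241**2 = -305626 - 1*58081 = -305626 - 58081 = -363707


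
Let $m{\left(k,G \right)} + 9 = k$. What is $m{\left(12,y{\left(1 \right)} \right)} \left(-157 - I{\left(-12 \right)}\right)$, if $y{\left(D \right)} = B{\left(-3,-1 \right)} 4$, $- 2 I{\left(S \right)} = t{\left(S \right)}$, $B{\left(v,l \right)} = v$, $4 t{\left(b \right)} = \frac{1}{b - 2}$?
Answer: $- \frac{52755}{112} \approx -471.03$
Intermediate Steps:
$t{\left(b \right)} = \frac{1}{4 \left(-2 + b\right)}$ ($t{\left(b \right)} = \frac{1}{4 \left(b - 2\right)} = \frac{1}{4 \left(-2 + b\right)}$)
$I{\left(S \right)} = - \frac{1}{8 \left(-2 + S\right)}$ ($I{\left(S \right)} = - \frac{\frac{1}{4} \frac{1}{-2 + S}}{2} = - \frac{1}{8 \left(-2 + S\right)}$)
$y{\left(D \right)} = -12$ ($y{\left(D \right)} = \left(-3\right) 4 = -12$)
$m{\left(k,G \right)} = -9 + k$
$m{\left(12,y{\left(1 \right)} \right)} \left(-157 - I{\left(-12 \right)}\right) = \left(-9 + 12\right) \left(-157 - - \frac{1}{-16 + 8 \left(-12\right)}\right) = 3 \left(-157 - - \frac{1}{-16 - 96}\right) = 3 \left(-157 - - \frac{1}{-112}\right) = 3 \left(-157 - \left(-1\right) \left(- \frac{1}{112}\right)\right) = 3 \left(-157 - \frac{1}{112}\right) = 3 \left(- \frac{17585}{112}\right) = - \frac{52755}{112}$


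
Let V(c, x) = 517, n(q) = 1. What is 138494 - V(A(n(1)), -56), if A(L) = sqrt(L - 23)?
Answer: 137977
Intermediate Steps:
A(L) = sqrt(-23 + L)
138494 - V(A(n(1)), -56) = 138494 - 1*517 = 138494 - 517 = 137977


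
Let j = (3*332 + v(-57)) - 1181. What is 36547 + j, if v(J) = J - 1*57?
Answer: 36248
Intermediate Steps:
v(J) = -57 + J (v(J) = J - 57 = -57 + J)
j = -299 (j = (3*332 + (-57 - 57)) - 1181 = (996 - 114) - 1181 = 882 - 1181 = -299)
36547 + j = 36547 - 299 = 36248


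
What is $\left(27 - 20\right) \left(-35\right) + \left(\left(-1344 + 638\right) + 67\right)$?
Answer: $-884$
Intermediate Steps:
$\left(27 - 20\right) \left(-35\right) + \left(\left(-1344 + 638\right) + 67\right) = 7 \left(-35\right) + \left(-706 + 67\right) = -245 - 639 = -884$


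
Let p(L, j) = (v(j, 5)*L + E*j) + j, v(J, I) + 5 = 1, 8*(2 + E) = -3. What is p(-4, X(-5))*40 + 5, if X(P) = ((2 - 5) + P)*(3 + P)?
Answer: -235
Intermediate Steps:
E = -19/8 (E = -2 + (1/8)*(-3) = -2 - 3/8 = -19/8 ≈ -2.3750)
v(J, I) = -4 (v(J, I) = -5 + 1 = -4)
X(P) = (-3 + P)*(3 + P)
p(L, j) = -4*L - 11*j/8 (p(L, j) = (-4*L - 19*j/8) + j = -4*L - 11*j/8)
p(-4, X(-5))*40 + 5 = (-4*(-4) - 11*(-9 + (-5)**2)/8)*40 + 5 = (16 - 11*(-9 + 25)/8)*40 + 5 = (16 - 11/8*16)*40 + 5 = (16 - 22)*40 + 5 = -6*40 + 5 = -240 + 5 = -235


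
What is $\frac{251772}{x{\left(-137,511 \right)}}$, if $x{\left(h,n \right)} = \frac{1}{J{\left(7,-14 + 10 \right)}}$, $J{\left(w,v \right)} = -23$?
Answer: $-5790756$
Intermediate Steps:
$x{\left(h,n \right)} = - \frac{1}{23}$ ($x{\left(h,n \right)} = \frac{1}{-23} = - \frac{1}{23}$)
$\frac{251772}{x{\left(-137,511 \right)}} = \frac{251772}{- \frac{1}{23}} = 251772 \left(-23\right) = -5790756$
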